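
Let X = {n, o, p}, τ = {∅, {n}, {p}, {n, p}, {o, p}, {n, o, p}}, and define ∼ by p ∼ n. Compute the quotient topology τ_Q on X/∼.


X/∼ = {[n=p], [o]}; |τ_Q| = 3.

Equivalence classes: [n=p], [o].
Quotient map π: X → X/∼ sends n ↦ [n=p], o ↦ [o], p ↦ [n=p].
For each subset V ⊆ X/∼, compute π^{-1}(V) ⊆ X and check whether π^{-1}(V) ∈ τ. V is open in τ_Q iff π^{-1}(V) ∈ τ.
  V = {}: π^{-1}(V) = ∅ ∈ τ ✓.
  V = {[n=p]}: π^{-1}(V) = {n, p} ∈ τ ✓.
  V = {[o]}: π^{-1}(V) = {o} ∉ τ ✗.
  V = {[n=p], [o]}: π^{-1}(V) = {n, o, p} ∈ τ ✓.
Open sets in the quotient: τ_Q = {{}, {[n=p]}, {[n=p], [o]}} (3 elements).


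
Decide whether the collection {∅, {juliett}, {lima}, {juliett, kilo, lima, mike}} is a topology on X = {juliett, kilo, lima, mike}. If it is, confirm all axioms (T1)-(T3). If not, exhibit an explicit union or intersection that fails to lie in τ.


τ is NOT a topology on X.

Axiom (T1): ∅ ∈ τ? Yes; X ∈ τ? Yes.
Axiom (T2/T3): check pairwise unions and intersections of members of τ.
Counterexample for (T2): {juliett} ∪ {lima} = {juliett, lima} ∉ τ. Therefore τ is NOT a topology.


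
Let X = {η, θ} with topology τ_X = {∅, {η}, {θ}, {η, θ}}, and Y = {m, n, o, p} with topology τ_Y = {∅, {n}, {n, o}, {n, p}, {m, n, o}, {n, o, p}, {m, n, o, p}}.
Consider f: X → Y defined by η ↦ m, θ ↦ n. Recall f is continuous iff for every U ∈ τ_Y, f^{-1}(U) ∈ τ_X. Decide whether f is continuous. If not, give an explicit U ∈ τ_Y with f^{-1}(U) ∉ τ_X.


f IS continuous.

Compute f^{-1}(U) for each U ∈ τ_Y:
  U = ∅: f^{-1}(U) = ∅ ∈ τ_X ✓.
  U = {n}: f^{-1}(U) = {θ} ∈ τ_X ✓.
  U = {n, o}: f^{-1}(U) = {θ} ∈ τ_X ✓.
  U = {n, p}: f^{-1}(U) = {θ} ∈ τ_X ✓.
  U = {m, n, o}: f^{-1}(U) = {η, θ} ∈ τ_X ✓.
  U = {n, o, p}: f^{-1}(U) = {θ} ∈ τ_X ✓.
  U = {m, n, o, p}: f^{-1}(U) = {η, θ} ∈ τ_X ✓.
Every preimage lies in τ_X, so f IS continuous.


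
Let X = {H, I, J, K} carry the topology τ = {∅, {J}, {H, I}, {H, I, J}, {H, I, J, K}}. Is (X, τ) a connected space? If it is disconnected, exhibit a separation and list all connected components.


(X, τ) is connected.

Find clopen sets (U ∈ τ with X ∖ U ∈ τ):
  U = ∅, X ∖ U = {H, I, J, K} — both open, so U is clopen.
  U = {H, I, J, K}, X ∖ U = ∅ — both open, so U is clopen.
Only trivial clopens (∅ and X) exist, so (X, τ) is connected.
Compute connected components by grouping points that agree on all clopens:
  component: {H, I, J, K}


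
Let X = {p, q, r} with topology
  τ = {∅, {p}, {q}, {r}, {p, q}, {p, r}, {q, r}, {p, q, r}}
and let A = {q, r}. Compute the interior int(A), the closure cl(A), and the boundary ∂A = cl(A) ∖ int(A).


int(A) = {q, r}, cl(A) = {q, r}, ∂A = ∅.

Closed sets in (X, τ) are complements of opens:
  closed(X, τ) = {∅, {p}, {q}, {r}, {p, q}, {p, r}, {q, r}, {p, q, r}}.
int(A) = ⋃ {U ∈ τ : U ⊆ A}. Opens contained in A: ∅, {q}, {r}, {q, r}.
Taking the union of these: int(A) = {q, r}.
cl(A) = ⋂ {C closed : A ⊆ C}. Closed sets containing A: {q, r}, {p, q, r}.
Intersecting these: cl(A) = {q, r}.
∂A = cl(A) ∖ int(A) = {q, r} ∖ {q, r} = ∅.


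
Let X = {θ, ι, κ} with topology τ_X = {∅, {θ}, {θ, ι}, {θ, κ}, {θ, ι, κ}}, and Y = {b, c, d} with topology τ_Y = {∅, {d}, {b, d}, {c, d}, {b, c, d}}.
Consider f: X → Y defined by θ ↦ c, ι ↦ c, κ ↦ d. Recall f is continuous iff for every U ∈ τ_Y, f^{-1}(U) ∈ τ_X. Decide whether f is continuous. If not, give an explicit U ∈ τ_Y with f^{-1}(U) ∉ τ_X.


f is NOT continuous.

Compute f^{-1}(U) for each U ∈ τ_Y:
  U = ∅: f^{-1}(U) = ∅ ∈ τ_X ✓.
  U = {d}: f^{-1}(U) = {κ} ∉ τ_X ✗.
  U = {b, d}: f^{-1}(U) = {κ} ∉ τ_X ✗.
  U = {c, d}: f^{-1}(U) = {θ, ι, κ} ∈ τ_X ✓.
  U = {b, c, d}: f^{-1}(U) = {θ, ι, κ} ∈ τ_X ✓.
Found U = {d} with f^{-1}(U) = {κ} not in τ_X. Therefore f is NOT continuous.


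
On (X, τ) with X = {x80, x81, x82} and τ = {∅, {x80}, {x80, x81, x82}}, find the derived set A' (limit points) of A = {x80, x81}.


A' = {x81, x82}

For each x ∈ X, list the open sets U ∈ τ with x ∈ U, then check whether U ∩ (A ∖ {x}) ≠ ∅ for every such U.
  x = x80: open {x80} ∋ x has {x80} ∩ (A ∖ {x80}) = ∅, so x is NOT a limit point.
  x = x81: opens ∋ x are {x80, x81, x82}; each meets A ∖ {x81}, so x IS a limit point.
  x = x82: opens ∋ x are {x80, x81, x82}; each meets A ∖ {x82}, so x IS a limit point.
Collecting: A' = {x81, x82}.


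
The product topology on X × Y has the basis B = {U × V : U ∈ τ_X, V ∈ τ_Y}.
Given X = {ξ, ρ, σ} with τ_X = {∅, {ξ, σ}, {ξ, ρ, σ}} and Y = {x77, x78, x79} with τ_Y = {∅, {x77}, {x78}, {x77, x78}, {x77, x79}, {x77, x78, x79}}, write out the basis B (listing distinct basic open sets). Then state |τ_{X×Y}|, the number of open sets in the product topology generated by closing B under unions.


Basis B = {∅ × ∅, {ξ, σ} × {x77}, {ξ, σ} × {x78}, {ξ, ρ, σ} × {x77}, {ξ, ρ, σ} × {x78}, {ξ, σ} × {x77, x78}, {ξ, σ} × {x77, x79}, {ξ, σ} × {x77, x78, x79}, {ξ, ρ, σ} × {x77, x78}, {ξ, ρ, σ} × {x77, x79}, {ξ, ρ, σ} × {x77, x78, x79}}; |τ_{X×Y}| = 18.

Enumerate products U × V with U ∈ τ_X, V ∈ τ_Y (deduplicated):
  ∅ × ∅ = {} (∅)
  {ξ, σ} × {x77} = {(ξ,x77), (σ,x77)}
  {ξ, σ} × {x78} = {(ξ,x78), (σ,x78)}
  {ξ, ρ, σ} × {x77} = {(ξ,x77), (ρ,x77), (σ,x77)}
  {ξ, ρ, σ} × {x78} = {(ξ,x78), (ρ,x78), (σ,x78)}
  {ξ, σ} × {x77, x78} = {(ξ,x77), (ξ,x78), (σ,x77), (σ,x78)}
  {ξ, σ} × {x77, x79} = {(ξ,x77), (ξ,x79), (σ,x77), (σ,x79)}
  {ξ, σ} × {x77, x78, x79} = {(ξ,x77), (ξ,x78), (ξ,x79), (σ,x77), (σ,x78), (σ,x79)}
  {ξ, ρ, σ} × {x77, x78} = {(ξ,x77), (ξ,x78), (ρ,x77), (ρ,x78), (σ,x77), (σ,x78)}
  {ξ, ρ, σ} × {x77, x79} = {(ξ,x77), (ξ,x79), (ρ,x77), (ρ,x79), (σ,x77), (σ,x79)}
  {ξ, ρ, σ} × {x77, x78, x79} = {(ξ,x77), (ξ,x78), (ξ,x79), (ρ,x77), (ρ,x78), (ρ,x79), (σ,x77), (σ,x78), (σ,x79)}
These 11 distinct sets form the basis B.
Close under arbitrary unions to get τ_{X×Y}; counting gives |τ_{X×Y}| = 18.


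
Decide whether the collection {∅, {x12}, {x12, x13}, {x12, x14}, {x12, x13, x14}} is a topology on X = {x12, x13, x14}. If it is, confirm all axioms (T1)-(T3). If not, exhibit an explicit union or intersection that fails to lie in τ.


τ IS a topology on X.

Axiom (T1): ∅ ∈ τ? Yes; X ∈ τ? Yes.
Axiom (T2/T3): check pairwise unions and intersections of members of τ.
All pairwise intersections and unions checked — each lies in τ. Therefore τ satisfies (T1), (T2), (T3): it IS a topology on X.


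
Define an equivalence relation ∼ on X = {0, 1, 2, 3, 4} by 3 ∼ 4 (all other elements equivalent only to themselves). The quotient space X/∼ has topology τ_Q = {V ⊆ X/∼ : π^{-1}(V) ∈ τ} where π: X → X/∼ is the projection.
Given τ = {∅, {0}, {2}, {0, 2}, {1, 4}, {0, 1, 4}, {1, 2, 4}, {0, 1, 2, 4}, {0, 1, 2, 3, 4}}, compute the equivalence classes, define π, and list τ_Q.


X/∼ = {[0], [1], [2], [3=4]}; |τ_Q| = 5.

Equivalence classes: [0], [1], [2], [3=4].
Quotient map π: X → X/∼ sends 0 ↦ [0], 1 ↦ [1], 2 ↦ [2], 3 ↦ [3=4], 4 ↦ [3=4].
For each subset V ⊆ X/∼, compute π^{-1}(V) ⊆ X and check whether π^{-1}(V) ∈ τ. V is open in τ_Q iff π^{-1}(V) ∈ τ.
  V = {}: π^{-1}(V) = ∅ ∈ τ ✓.
  V = {[0]}: π^{-1}(V) = {0} ∈ τ ✓.
  V = {[1]}: π^{-1}(V) = {1} ∉ τ ✗.
  V = {[0], [1]}: π^{-1}(V) = {0, 1} ∉ τ ✗.
  V = {[2]}: π^{-1}(V) = {2} ∈ τ ✓.
  V = {[0], [2]}: π^{-1}(V) = {0, 2} ∈ τ ✓.
  V = {[1], [2]}: π^{-1}(V) = {1, 2} ∉ τ ✗.
  V = {[0], [1], [2]}: π^{-1}(V) = {0, 1, 2} ∉ τ ✗.
  V = {[3=4]}: π^{-1}(V) = {3, 4} ∉ τ ✗.
  V = {[0], [3=4]}: π^{-1}(V) = {0, 3, 4} ∉ τ ✗.
  V = {[1], [3=4]}: π^{-1}(V) = {1, 3, 4} ∉ τ ✗.
  V = {[0], [1], [3=4]}: π^{-1}(V) = {0, 1, 3, 4} ∉ τ ✗.
  V = {[2], [3=4]}: π^{-1}(V) = {2, 3, 4} ∉ τ ✗.
  V = {[0], [2], [3=4]}: π^{-1}(V) = {0, 2, 3, 4} ∉ τ ✗.
  V = {[1], [2], [3=4]}: π^{-1}(V) = {1, 2, 3, 4} ∉ τ ✗.
  V = {[0], [1], [2], [3=4]}: π^{-1}(V) = {0, 1, 2, 3, 4} ∈ τ ✓.
Open sets in the quotient: τ_Q = {{}, {[0]}, {[2]}, {[0], [2]}, {[0], [1], [2], [3=4]}} (5 elements).


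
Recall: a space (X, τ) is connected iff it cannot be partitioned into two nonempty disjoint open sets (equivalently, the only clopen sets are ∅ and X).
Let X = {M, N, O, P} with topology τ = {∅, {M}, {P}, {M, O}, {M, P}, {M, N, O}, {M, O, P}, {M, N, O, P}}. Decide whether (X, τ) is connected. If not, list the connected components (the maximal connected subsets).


(X, τ) is disconnected; components = [{P}, {M, N, O}].

Find clopen sets (U ∈ τ with X ∖ U ∈ τ):
  U = ∅, X ∖ U = {M, N, O, P} — both open, so U is clopen.
  U = {P}, X ∖ U = {M, N, O} — both open, so U is clopen.
  U = {M, N, O}, X ∖ U = {P} — both open, so U is clopen.
  U = {M, N, O, P}, X ∖ U = ∅ — both open, so U is clopen.
Nontrivial clopen(s) exist: e.g. {M, N, O}. So (X, τ) is disconnected.
Compute connected components by grouping points that agree on all clopens:
  component: {P}
  component: {M, N, O}


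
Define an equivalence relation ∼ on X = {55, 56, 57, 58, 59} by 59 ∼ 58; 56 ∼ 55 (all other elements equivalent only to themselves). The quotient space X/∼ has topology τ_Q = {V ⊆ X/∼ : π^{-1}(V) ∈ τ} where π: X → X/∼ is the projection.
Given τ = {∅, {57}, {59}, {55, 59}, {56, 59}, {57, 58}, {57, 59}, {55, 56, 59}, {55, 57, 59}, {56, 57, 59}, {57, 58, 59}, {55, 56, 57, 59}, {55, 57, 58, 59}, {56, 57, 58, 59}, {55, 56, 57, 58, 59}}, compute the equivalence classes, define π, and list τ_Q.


X/∼ = {[55=56], [57], [58=59]}; |τ_Q| = 4.

Equivalence classes: [55=56], [57], [58=59].
Quotient map π: X → X/∼ sends 55 ↦ [55=56], 56 ↦ [55=56], 57 ↦ [57], 58 ↦ [58=59], 59 ↦ [58=59].
For each subset V ⊆ X/∼, compute π^{-1}(V) ⊆ X and check whether π^{-1}(V) ∈ τ. V is open in τ_Q iff π^{-1}(V) ∈ τ.
  V = {}: π^{-1}(V) = ∅ ∈ τ ✓.
  V = {[55=56]}: π^{-1}(V) = {55, 56} ∉ τ ✗.
  V = {[57]}: π^{-1}(V) = {57} ∈ τ ✓.
  V = {[55=56], [57]}: π^{-1}(V) = {55, 56, 57} ∉ τ ✗.
  V = {[58=59]}: π^{-1}(V) = {58, 59} ∉ τ ✗.
  V = {[55=56], [58=59]}: π^{-1}(V) = {55, 56, 58, 59} ∉ τ ✗.
  V = {[57], [58=59]}: π^{-1}(V) = {57, 58, 59} ∈ τ ✓.
  V = {[55=56], [57], [58=59]}: π^{-1}(V) = {55, 56, 57, 58, 59} ∈ τ ✓.
Open sets in the quotient: τ_Q = {{}, {[57]}, {[57], [58=59]}, {[55=56], [57], [58=59]}} (4 elements).


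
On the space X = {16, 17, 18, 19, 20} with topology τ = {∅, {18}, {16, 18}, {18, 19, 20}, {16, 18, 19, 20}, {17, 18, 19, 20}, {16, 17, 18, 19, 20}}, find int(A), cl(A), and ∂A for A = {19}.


int(A) = ∅, cl(A) = {17, 19, 20}, ∂A = {17, 19, 20}.

Closed sets in (X, τ) are complements of opens:
  closed(X, τ) = {∅, {16}, {17}, {16, 17}, {17, 19, 20}, {16, 17, 19, 20}, {16, 17, 18, 19, 20}}.
int(A) = ⋃ {U ∈ τ : U ⊆ A}. Opens contained in A: ∅.
Taking the union of these: int(A) = ∅.
cl(A) = ⋂ {C closed : A ⊆ C}. Closed sets containing A: {17, 19, 20}, {16, 17, 19, 20}, {16, 17, 18, 19, 20}.
Intersecting these: cl(A) = {17, 19, 20}.
∂A = cl(A) ∖ int(A) = {17, 19, 20} ∖ ∅ = {17, 19, 20}.


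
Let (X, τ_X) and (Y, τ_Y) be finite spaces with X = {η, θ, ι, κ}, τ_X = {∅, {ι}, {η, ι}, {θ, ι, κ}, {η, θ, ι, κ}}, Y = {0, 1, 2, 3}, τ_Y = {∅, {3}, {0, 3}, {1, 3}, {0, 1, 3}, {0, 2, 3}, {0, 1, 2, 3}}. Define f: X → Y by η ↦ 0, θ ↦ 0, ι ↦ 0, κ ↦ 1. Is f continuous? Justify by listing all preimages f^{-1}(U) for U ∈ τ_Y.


f is NOT continuous.

Compute f^{-1}(U) for each U ∈ τ_Y:
  U = ∅: f^{-1}(U) = ∅ ∈ τ_X ✓.
  U = {3}: f^{-1}(U) = ∅ ∈ τ_X ✓.
  U = {0, 3}: f^{-1}(U) = {η, θ, ι} ∉ τ_X ✗.
  U = {1, 3}: f^{-1}(U) = {κ} ∉ τ_X ✗.
  U = {0, 1, 3}: f^{-1}(U) = {η, θ, ι, κ} ∈ τ_X ✓.
  U = {0, 2, 3}: f^{-1}(U) = {η, θ, ι} ∉ τ_X ✗.
  U = {0, 1, 2, 3}: f^{-1}(U) = {η, θ, ι, κ} ∈ τ_X ✓.
Found U = {0, 3} with f^{-1}(U) = {η, θ, ι} not in τ_X. Therefore f is NOT continuous.


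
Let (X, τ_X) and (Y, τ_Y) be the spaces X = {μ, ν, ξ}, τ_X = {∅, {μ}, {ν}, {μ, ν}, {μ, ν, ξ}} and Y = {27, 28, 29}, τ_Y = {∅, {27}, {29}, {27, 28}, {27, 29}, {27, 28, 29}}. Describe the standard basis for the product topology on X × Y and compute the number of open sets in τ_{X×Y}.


Basis B = {∅ × ∅, {μ} × {27}, {μ} × {29}, {ν} × {27}, {ν} × {29}, {μ} × {27, 28}, {μ} × {27, 29}, {μ, ν} × {27}, {μ, ν} × {29}, {ν} × {27, 28}, {ν} × {27, 29}, {μ} × {27, 28, 29}, {μ, ν, ξ} × {27}, {μ, ν, ξ} × {29}, {ν} × {27, 28, 29}, {μ, ν} × {27, 28}, {μ, ν} × {27, 29}, {μ, ν} × {27, 28, 29}, {μ, ν, ξ} × {27, 28}, {μ, ν, ξ} × {27, 29}, {μ, ν, ξ} × {27, 28, 29}}; |τ_{X×Y}| = 70.

Enumerate products U × V with U ∈ τ_X, V ∈ τ_Y (deduplicated):
  ∅ × ∅ = {} (∅)
  {μ} × {27} = {(μ,27)}
  {μ} × {29} = {(μ,29)}
  {ν} × {27} = {(ν,27)}
  {ν} × {29} = {(ν,29)}
  {μ} × {27, 28} = {(μ,27), (μ,28)}
  {μ} × {27, 29} = {(μ,27), (μ,29)}
  {μ, ν} × {27} = {(μ,27), (ν,27)}
  {μ, ν} × {29} = {(μ,29), (ν,29)}
  {ν} × {27, 28} = {(ν,27), (ν,28)}
  {ν} × {27, 29} = {(ν,27), (ν,29)}
  {μ} × {27, 28, 29} = {(μ,27), (μ,28), (μ,29)}
  {μ, ν, ξ} × {27} = {(μ,27), (ν,27), (ξ,27)}
  {μ, ν, ξ} × {29} = {(μ,29), (ν,29), (ξ,29)}
  {ν} × {27, 28, 29} = {(ν,27), (ν,28), (ν,29)}
  {μ, ν} × {27, 28} = {(μ,27), (μ,28), (ν,27), (ν,28)}
  {μ, ν} × {27, 29} = {(μ,27), (μ,29), (ν,27), (ν,29)}
  {μ, ν} × {27, 28, 29} = {(μ,27), (μ,28), (μ,29), (ν,27), (ν,28), (ν,29)}
  {μ, ν, ξ} × {27, 28} = {(μ,27), (μ,28), (ν,27), (ν,28), (ξ,27), (ξ,28)}
  {μ, ν, ξ} × {27, 29} = {(μ,27), (μ,29), (ν,27), (ν,29), (ξ,27), (ξ,29)}
  {μ, ν, ξ} × {27, 28, 29} = {(μ,27), (μ,28), (μ,29), (ν,27), (ν,28), (ν,29), (ξ,27), (ξ,28), (ξ,29)}
These 21 distinct sets form the basis B.
Close under arbitrary unions to get τ_{X×Y}; counting gives |τ_{X×Y}| = 70.


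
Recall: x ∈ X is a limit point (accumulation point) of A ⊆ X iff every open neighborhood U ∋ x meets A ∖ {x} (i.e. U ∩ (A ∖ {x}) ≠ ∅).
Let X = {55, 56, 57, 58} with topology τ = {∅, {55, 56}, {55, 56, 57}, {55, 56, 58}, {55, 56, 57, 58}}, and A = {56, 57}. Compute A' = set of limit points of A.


A' = {55, 57, 58}

For each x ∈ X, list the open sets U ∈ τ with x ∈ U, then check whether U ∩ (A ∖ {x}) ≠ ∅ for every such U.
  x = 55: opens ∋ x are {55, 56}, {55, 56, 57}, {55, 56, 58}, {55, 56, 57, 58}; each meets A ∖ {55}, so x IS a limit point.
  x = 56: open {55, 56} ∋ x has {55, 56} ∩ (A ∖ {56}) = ∅, so x is NOT a limit point.
  x = 57: opens ∋ x are {55, 56, 57}, {55, 56, 57, 58}; each meets A ∖ {57}, so x IS a limit point.
  x = 58: opens ∋ x are {55, 56, 58}, {55, 56, 57, 58}; each meets A ∖ {58}, so x IS a limit point.
Collecting: A' = {55, 57, 58}.


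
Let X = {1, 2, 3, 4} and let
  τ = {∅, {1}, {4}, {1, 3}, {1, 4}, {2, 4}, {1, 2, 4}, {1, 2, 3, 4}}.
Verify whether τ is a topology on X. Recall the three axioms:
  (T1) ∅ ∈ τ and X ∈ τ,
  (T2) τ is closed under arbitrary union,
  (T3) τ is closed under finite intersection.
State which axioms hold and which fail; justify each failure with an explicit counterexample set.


τ is NOT a topology on X.

Axiom (T1): ∅ ∈ τ? Yes; X ∈ τ? Yes.
Axiom (T2/T3): check pairwise unions and intersections of members of τ.
Counterexample for (T2): {4} ∪ {1, 3} = {1, 3, 4} ∉ τ. Therefore τ is NOT a topology.


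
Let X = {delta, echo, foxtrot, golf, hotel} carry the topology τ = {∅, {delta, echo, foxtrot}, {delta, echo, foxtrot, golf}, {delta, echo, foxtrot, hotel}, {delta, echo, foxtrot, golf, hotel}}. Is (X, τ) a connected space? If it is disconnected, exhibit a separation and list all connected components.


(X, τ) is connected.

Find clopen sets (U ∈ τ with X ∖ U ∈ τ):
  U = ∅, X ∖ U = {delta, echo, foxtrot, golf, hotel} — both open, so U is clopen.
  U = {delta, echo, foxtrot, golf, hotel}, X ∖ U = ∅ — both open, so U is clopen.
Only trivial clopens (∅ and X) exist, so (X, τ) is connected.
Compute connected components by grouping points that agree on all clopens:
  component: {delta, echo, foxtrot, golf, hotel}


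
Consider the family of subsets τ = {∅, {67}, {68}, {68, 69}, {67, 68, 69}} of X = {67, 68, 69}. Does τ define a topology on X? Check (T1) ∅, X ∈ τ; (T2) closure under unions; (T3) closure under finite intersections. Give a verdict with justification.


τ is NOT a topology on X.

Axiom (T1): ∅ ∈ τ? Yes; X ∈ τ? Yes.
Axiom (T2/T3): check pairwise unions and intersections of members of τ.
Counterexample for (T2): {67} ∪ {68} = {67, 68} ∉ τ. Therefore τ is NOT a topology.


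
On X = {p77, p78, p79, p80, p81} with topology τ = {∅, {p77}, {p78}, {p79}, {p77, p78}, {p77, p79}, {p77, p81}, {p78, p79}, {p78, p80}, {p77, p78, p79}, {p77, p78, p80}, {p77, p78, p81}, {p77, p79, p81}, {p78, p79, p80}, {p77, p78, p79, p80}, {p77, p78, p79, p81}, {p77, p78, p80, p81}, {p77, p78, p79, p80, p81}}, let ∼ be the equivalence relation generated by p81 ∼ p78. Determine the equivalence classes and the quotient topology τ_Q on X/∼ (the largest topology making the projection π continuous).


X/∼ = {[p77], [p78=p81], [p79], [p80]}; |τ_Q| = 8.

Equivalence classes: [p77], [p78=p81], [p79], [p80].
Quotient map π: X → X/∼ sends p77 ↦ [p77], p78 ↦ [p78=p81], p79 ↦ [p79], p80 ↦ [p80], p81 ↦ [p78=p81].
For each subset V ⊆ X/∼, compute π^{-1}(V) ⊆ X and check whether π^{-1}(V) ∈ τ. V is open in τ_Q iff π^{-1}(V) ∈ τ.
  V = {}: π^{-1}(V) = ∅ ∈ τ ✓.
  V = {[p77]}: π^{-1}(V) = {p77} ∈ τ ✓.
  V = {[p78=p81]}: π^{-1}(V) = {p78, p81} ∉ τ ✗.
  V = {[p77], [p78=p81]}: π^{-1}(V) = {p77, p78, p81} ∈ τ ✓.
  V = {[p79]}: π^{-1}(V) = {p79} ∈ τ ✓.
  V = {[p77], [p79]}: π^{-1}(V) = {p77, p79} ∈ τ ✓.
  V = {[p78=p81], [p79]}: π^{-1}(V) = {p78, p79, p81} ∉ τ ✗.
  V = {[p77], [p78=p81], [p79]}: π^{-1}(V) = {p77, p78, p79, p81} ∈ τ ✓.
  V = {[p80]}: π^{-1}(V) = {p80} ∉ τ ✗.
  V = {[p77], [p80]}: π^{-1}(V) = {p77, p80} ∉ τ ✗.
  V = {[p78=p81], [p80]}: π^{-1}(V) = {p78, p80, p81} ∉ τ ✗.
  V = {[p77], [p78=p81], [p80]}: π^{-1}(V) = {p77, p78, p80, p81} ∈ τ ✓.
  V = {[p79], [p80]}: π^{-1}(V) = {p79, p80} ∉ τ ✗.
  V = {[p77], [p79], [p80]}: π^{-1}(V) = {p77, p79, p80} ∉ τ ✗.
  V = {[p78=p81], [p79], [p80]}: π^{-1}(V) = {p78, p79, p80, p81} ∉ τ ✗.
  V = {[p77], [p78=p81], [p79], [p80]}: π^{-1}(V) = {p77, p78, p79, p80, p81} ∈ τ ✓.
Open sets in the quotient: τ_Q = {{}, {[p77]}, {[p77], [p78=p81]}, {[p79]}, {[p77], [p79]}, {[p77], [p78=p81], [p79]}, {[p77], [p78=p81], [p80]}, {[p77], [p78=p81], [p79], [p80]}} (8 elements).


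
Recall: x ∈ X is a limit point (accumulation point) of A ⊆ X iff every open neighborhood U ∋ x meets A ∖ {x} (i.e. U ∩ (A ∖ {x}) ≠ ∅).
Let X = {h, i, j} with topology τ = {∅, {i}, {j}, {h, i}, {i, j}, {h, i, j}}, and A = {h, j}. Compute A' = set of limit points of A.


A' = ∅

For each x ∈ X, list the open sets U ∈ τ with x ∈ U, then check whether U ∩ (A ∖ {x}) ≠ ∅ for every such U.
  x = h: open {h, i} ∋ x has {h, i} ∩ (A ∖ {h}) = ∅, so x is NOT a limit point.
  x = i: open {i} ∋ x has {i} ∩ (A ∖ {i}) = ∅, so x is NOT a limit point.
  x = j: open {j} ∋ x has {j} ∩ (A ∖ {j}) = ∅, so x is NOT a limit point.
Collecting: A' = ∅.


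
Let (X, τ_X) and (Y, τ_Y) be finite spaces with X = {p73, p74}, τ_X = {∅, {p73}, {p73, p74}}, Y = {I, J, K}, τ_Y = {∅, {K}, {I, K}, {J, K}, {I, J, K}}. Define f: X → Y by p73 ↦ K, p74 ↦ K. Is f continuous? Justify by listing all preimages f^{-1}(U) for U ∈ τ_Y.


f IS continuous.

Compute f^{-1}(U) for each U ∈ τ_Y:
  U = ∅: f^{-1}(U) = ∅ ∈ τ_X ✓.
  U = {K}: f^{-1}(U) = {p73, p74} ∈ τ_X ✓.
  U = {I, K}: f^{-1}(U) = {p73, p74} ∈ τ_X ✓.
  U = {J, K}: f^{-1}(U) = {p73, p74} ∈ τ_X ✓.
  U = {I, J, K}: f^{-1}(U) = {p73, p74} ∈ τ_X ✓.
Every preimage lies in τ_X, so f IS continuous.


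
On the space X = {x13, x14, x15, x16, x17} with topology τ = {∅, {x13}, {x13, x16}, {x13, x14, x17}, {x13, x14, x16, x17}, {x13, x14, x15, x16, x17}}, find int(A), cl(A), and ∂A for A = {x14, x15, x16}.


int(A) = ∅, cl(A) = {x14, x15, x16, x17}, ∂A = {x14, x15, x16, x17}.

Closed sets in (X, τ) are complements of opens:
  closed(X, τ) = {∅, {x15}, {x15, x16}, {x14, x15, x17}, {x14, x15, x16, x17}, {x13, x14, x15, x16, x17}}.
int(A) = ⋃ {U ∈ τ : U ⊆ A}. Opens contained in A: ∅.
Taking the union of these: int(A) = ∅.
cl(A) = ⋂ {C closed : A ⊆ C}. Closed sets containing A: {x14, x15, x16, x17}, {x13, x14, x15, x16, x17}.
Intersecting these: cl(A) = {x14, x15, x16, x17}.
∂A = cl(A) ∖ int(A) = {x14, x15, x16, x17} ∖ ∅ = {x14, x15, x16, x17}.


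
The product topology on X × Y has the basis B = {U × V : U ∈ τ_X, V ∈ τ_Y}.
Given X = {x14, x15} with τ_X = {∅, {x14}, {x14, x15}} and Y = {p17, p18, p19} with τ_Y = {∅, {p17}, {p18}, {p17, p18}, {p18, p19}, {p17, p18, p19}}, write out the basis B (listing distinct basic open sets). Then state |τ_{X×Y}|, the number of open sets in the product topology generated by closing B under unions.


Basis B = {∅ × ∅, {x14} × {p17}, {x14} × {p18}, {x14} × {p17, p18}, {x14, x15} × {p17}, {x14} × {p18, p19}, {x14, x15} × {p18}, {x14} × {p17, p18, p19}, {x14, x15} × {p17, p18}, {x14, x15} × {p18, p19}, {x14, x15} × {p17, p18, p19}}; |τ_{X×Y}| = 18.

Enumerate products U × V with U ∈ τ_X, V ∈ τ_Y (deduplicated):
  ∅ × ∅ = {} (∅)
  {x14} × {p17} = {(x14,p17)}
  {x14} × {p18} = {(x14,p18)}
  {x14} × {p17, p18} = {(x14,p17), (x14,p18)}
  {x14, x15} × {p17} = {(x14,p17), (x15,p17)}
  {x14} × {p18, p19} = {(x14,p18), (x14,p19)}
  {x14, x15} × {p18} = {(x14,p18), (x15,p18)}
  {x14} × {p17, p18, p19} = {(x14,p17), (x14,p18), (x14,p19)}
  {x14, x15} × {p17, p18} = {(x14,p17), (x14,p18), (x15,p17), (x15,p18)}
  {x14, x15} × {p18, p19} = {(x14,p18), (x14,p19), (x15,p18), (x15,p19)}
  {x14, x15} × {p17, p18, p19} = {(x14,p17), (x14,p18), (x14,p19), (x15,p17), (x15,p18), (x15,p19)}
These 11 distinct sets form the basis B.
Close under arbitrary unions to get τ_{X×Y}; counting gives |τ_{X×Y}| = 18.


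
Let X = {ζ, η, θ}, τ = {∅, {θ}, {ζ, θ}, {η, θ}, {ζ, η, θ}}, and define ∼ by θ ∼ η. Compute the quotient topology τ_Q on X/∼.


X/∼ = {[ζ], [η=θ]}; |τ_Q| = 3.

Equivalence classes: [ζ], [η=θ].
Quotient map π: X → X/∼ sends ζ ↦ [ζ], η ↦ [η=θ], θ ↦ [η=θ].
For each subset V ⊆ X/∼, compute π^{-1}(V) ⊆ X and check whether π^{-1}(V) ∈ τ. V is open in τ_Q iff π^{-1}(V) ∈ τ.
  V = {}: π^{-1}(V) = ∅ ∈ τ ✓.
  V = {[ζ]}: π^{-1}(V) = {ζ} ∉ τ ✗.
  V = {[η=θ]}: π^{-1}(V) = {η, θ} ∈ τ ✓.
  V = {[ζ], [η=θ]}: π^{-1}(V) = {ζ, η, θ} ∈ τ ✓.
Open sets in the quotient: τ_Q = {{}, {[η=θ]}, {[ζ], [η=θ]}} (3 elements).


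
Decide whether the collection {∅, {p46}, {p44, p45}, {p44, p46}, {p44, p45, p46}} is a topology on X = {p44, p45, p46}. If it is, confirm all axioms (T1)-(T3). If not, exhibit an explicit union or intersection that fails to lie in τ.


τ is NOT a topology on X.

Axiom (T1): ∅ ∈ τ? Yes; X ∈ τ? Yes.
Axiom (T2/T3): check pairwise unions and intersections of members of τ.
Counterexample for (T3): {p44, p45} ∩ {p44, p46} = {p44} ∉ τ. Therefore τ is NOT a topology.


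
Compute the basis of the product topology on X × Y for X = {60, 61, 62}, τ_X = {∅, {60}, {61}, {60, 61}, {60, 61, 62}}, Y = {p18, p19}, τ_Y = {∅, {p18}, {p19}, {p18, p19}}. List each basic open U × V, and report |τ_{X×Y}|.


Basis B = {∅ × ∅, {60} × {p18}, {60} × {p19}, {61} × {p18}, {61} × {p19}, {60} × {p18, p19}, {60, 61} × {p18}, {60, 61} × {p19}, {61} × {p18, p19}, {60, 61, 62} × {p18}, {60, 61, 62} × {p19}, {60, 61} × {p18, p19}, {60, 61, 62} × {p18, p19}}; |τ_{X×Y}| = 25.

Enumerate products U × V with U ∈ τ_X, V ∈ τ_Y (deduplicated):
  ∅ × ∅ = {} (∅)
  {60} × {p18} = {(60,p18)}
  {60} × {p19} = {(60,p19)}
  {61} × {p18} = {(61,p18)}
  {61} × {p19} = {(61,p19)}
  {60} × {p18, p19} = {(60,p18), (60,p19)}
  {60, 61} × {p18} = {(60,p18), (61,p18)}
  {60, 61} × {p19} = {(60,p19), (61,p19)}
  {61} × {p18, p19} = {(61,p18), (61,p19)}
  {60, 61, 62} × {p18} = {(60,p18), (61,p18), (62,p18)}
  {60, 61, 62} × {p19} = {(60,p19), (61,p19), (62,p19)}
  {60, 61} × {p18, p19} = {(60,p18), (60,p19), (61,p18), (61,p19)}
  {60, 61, 62} × {p18, p19} = {(60,p18), (60,p19), (61,p18), (61,p19), (62,p18), (62,p19)}
These 13 distinct sets form the basis B.
Close under arbitrary unions to get τ_{X×Y}; counting gives |τ_{X×Y}| = 25.


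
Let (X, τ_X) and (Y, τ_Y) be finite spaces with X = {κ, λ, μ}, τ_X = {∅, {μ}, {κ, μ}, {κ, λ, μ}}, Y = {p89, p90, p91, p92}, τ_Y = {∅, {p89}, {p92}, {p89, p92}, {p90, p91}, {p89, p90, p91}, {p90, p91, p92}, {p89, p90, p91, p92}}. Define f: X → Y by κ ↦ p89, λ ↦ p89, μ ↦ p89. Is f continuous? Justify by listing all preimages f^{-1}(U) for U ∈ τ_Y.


f IS continuous.

Compute f^{-1}(U) for each U ∈ τ_Y:
  U = ∅: f^{-1}(U) = ∅ ∈ τ_X ✓.
  U = {p89}: f^{-1}(U) = {κ, λ, μ} ∈ τ_X ✓.
  U = {p92}: f^{-1}(U) = ∅ ∈ τ_X ✓.
  U = {p89, p92}: f^{-1}(U) = {κ, λ, μ} ∈ τ_X ✓.
  U = {p90, p91}: f^{-1}(U) = ∅ ∈ τ_X ✓.
  U = {p89, p90, p91}: f^{-1}(U) = {κ, λ, μ} ∈ τ_X ✓.
  U = {p90, p91, p92}: f^{-1}(U) = ∅ ∈ τ_X ✓.
  U = {p89, p90, p91, p92}: f^{-1}(U) = {κ, λ, μ} ∈ τ_X ✓.
Every preimage lies in τ_X, so f IS continuous.


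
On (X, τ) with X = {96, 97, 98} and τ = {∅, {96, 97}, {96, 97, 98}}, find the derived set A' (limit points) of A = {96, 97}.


A' = {96, 97, 98}

For each x ∈ X, list the open sets U ∈ τ with x ∈ U, then check whether U ∩ (A ∖ {x}) ≠ ∅ for every such U.
  x = 96: opens ∋ x are {96, 97}, {96, 97, 98}; each meets A ∖ {96}, so x IS a limit point.
  x = 97: opens ∋ x are {96, 97}, {96, 97, 98}; each meets A ∖ {97}, so x IS a limit point.
  x = 98: opens ∋ x are {96, 97, 98}; each meets A ∖ {98}, so x IS a limit point.
Collecting: A' = {96, 97, 98}.


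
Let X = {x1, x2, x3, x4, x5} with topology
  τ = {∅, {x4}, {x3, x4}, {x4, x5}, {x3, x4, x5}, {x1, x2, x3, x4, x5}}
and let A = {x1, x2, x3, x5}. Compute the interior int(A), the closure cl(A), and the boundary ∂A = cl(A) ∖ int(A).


int(A) = ∅, cl(A) = {x1, x2, x3, x5}, ∂A = {x1, x2, x3, x5}.

Closed sets in (X, τ) are complements of opens:
  closed(X, τ) = {∅, {x1, x2}, {x1, x2, x3}, {x1, x2, x5}, {x1, x2, x3, x5}, {x1, x2, x3, x4, x5}}.
int(A) = ⋃ {U ∈ τ : U ⊆ A}. Opens contained in A: ∅.
Taking the union of these: int(A) = ∅.
cl(A) = ⋂ {C closed : A ⊆ C}. Closed sets containing A: {x1, x2, x3, x5}, {x1, x2, x3, x4, x5}.
Intersecting these: cl(A) = {x1, x2, x3, x5}.
∂A = cl(A) ∖ int(A) = {x1, x2, x3, x5} ∖ ∅ = {x1, x2, x3, x5}.


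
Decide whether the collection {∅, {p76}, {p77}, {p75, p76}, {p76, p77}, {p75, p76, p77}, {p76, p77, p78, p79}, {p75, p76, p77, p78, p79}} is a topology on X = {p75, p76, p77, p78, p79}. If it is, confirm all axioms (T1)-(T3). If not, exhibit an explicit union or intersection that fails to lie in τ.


τ IS a topology on X.

Axiom (T1): ∅ ∈ τ? Yes; X ∈ τ? Yes.
Axiom (T2/T3): check pairwise unions and intersections of members of τ.
All pairwise intersections and unions checked — each lies in τ. Therefore τ satisfies (T1), (T2), (T3): it IS a topology on X.


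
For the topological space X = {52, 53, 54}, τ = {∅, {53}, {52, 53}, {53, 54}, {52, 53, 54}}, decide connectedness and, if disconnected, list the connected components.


(X, τ) is connected.

Find clopen sets (U ∈ τ with X ∖ U ∈ τ):
  U = ∅, X ∖ U = {52, 53, 54} — both open, so U is clopen.
  U = {52, 53, 54}, X ∖ U = ∅ — both open, so U is clopen.
Only trivial clopens (∅ and X) exist, so (X, τ) is connected.
Compute connected components by grouping points that agree on all clopens:
  component: {52, 53, 54}


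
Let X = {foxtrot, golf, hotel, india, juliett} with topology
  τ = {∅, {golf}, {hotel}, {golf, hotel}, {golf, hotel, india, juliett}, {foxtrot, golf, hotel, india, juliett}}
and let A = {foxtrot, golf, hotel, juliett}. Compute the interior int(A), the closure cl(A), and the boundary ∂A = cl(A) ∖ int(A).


int(A) = {golf, hotel}, cl(A) = {foxtrot, golf, hotel, india, juliett}, ∂A = {foxtrot, india, juliett}.

Closed sets in (X, τ) are complements of opens:
  closed(X, τ) = {∅, {foxtrot}, {foxtrot, india, juliett}, {foxtrot, golf, india, juliett}, {foxtrot, hotel, india, juliett}, {foxtrot, golf, hotel, india, juliett}}.
int(A) = ⋃ {U ∈ τ : U ⊆ A}. Opens contained in A: ∅, {golf}, {hotel}, {golf, hotel}.
Taking the union of these: int(A) = {golf, hotel}.
cl(A) = ⋂ {C closed : A ⊆ C}. Closed sets containing A: {foxtrot, golf, hotel, india, juliett}.
Intersecting these: cl(A) = {foxtrot, golf, hotel, india, juliett}.
∂A = cl(A) ∖ int(A) = {foxtrot, golf, hotel, india, juliett} ∖ {golf, hotel} = {foxtrot, india, juliett}.


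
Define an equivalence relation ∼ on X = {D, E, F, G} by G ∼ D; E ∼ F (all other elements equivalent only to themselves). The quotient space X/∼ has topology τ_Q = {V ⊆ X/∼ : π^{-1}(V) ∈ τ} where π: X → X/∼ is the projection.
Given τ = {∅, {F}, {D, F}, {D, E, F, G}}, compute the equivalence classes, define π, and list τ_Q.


X/∼ = {[D=G], [E=F]}; |τ_Q| = 2.

Equivalence classes: [D=G], [E=F].
Quotient map π: X → X/∼ sends D ↦ [D=G], E ↦ [E=F], F ↦ [E=F], G ↦ [D=G].
For each subset V ⊆ X/∼, compute π^{-1}(V) ⊆ X and check whether π^{-1}(V) ∈ τ. V is open in τ_Q iff π^{-1}(V) ∈ τ.
  V = {}: π^{-1}(V) = ∅ ∈ τ ✓.
  V = {[D=G]}: π^{-1}(V) = {D, G} ∉ τ ✗.
  V = {[E=F]}: π^{-1}(V) = {E, F} ∉ τ ✗.
  V = {[D=G], [E=F]}: π^{-1}(V) = {D, E, F, G} ∈ τ ✓.
Open sets in the quotient: τ_Q = {{}, {[D=G], [E=F]}} (2 elements).


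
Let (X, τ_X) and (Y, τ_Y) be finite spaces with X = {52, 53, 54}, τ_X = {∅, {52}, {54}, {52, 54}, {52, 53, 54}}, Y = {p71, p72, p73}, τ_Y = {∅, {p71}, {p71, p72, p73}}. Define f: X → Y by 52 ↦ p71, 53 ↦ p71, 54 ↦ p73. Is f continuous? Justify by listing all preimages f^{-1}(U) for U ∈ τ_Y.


f is NOT continuous.

Compute f^{-1}(U) for each U ∈ τ_Y:
  U = ∅: f^{-1}(U) = ∅ ∈ τ_X ✓.
  U = {p71}: f^{-1}(U) = {52, 53} ∉ τ_X ✗.
  U = {p71, p72, p73}: f^{-1}(U) = {52, 53, 54} ∈ τ_X ✓.
Found U = {p71} with f^{-1}(U) = {52, 53} not in τ_X. Therefore f is NOT continuous.


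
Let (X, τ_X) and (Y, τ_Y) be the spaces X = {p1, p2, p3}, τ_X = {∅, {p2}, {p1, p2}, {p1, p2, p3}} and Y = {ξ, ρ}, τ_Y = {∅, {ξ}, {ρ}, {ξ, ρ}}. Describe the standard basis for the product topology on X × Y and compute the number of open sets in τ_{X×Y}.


Basis B = {∅ × ∅, {p2} × {ξ}, {p2} × {ρ}, {p1, p2} × {ξ}, {p1, p2} × {ρ}, {p2} × {ξ, ρ}, {p1, p2, p3} × {ξ}, {p1, p2, p3} × {ρ}, {p1, p2} × {ξ, ρ}, {p1, p2, p3} × {ξ, ρ}}; |τ_{X×Y}| = 16.

Enumerate products U × V with U ∈ τ_X, V ∈ τ_Y (deduplicated):
  ∅ × ∅ = {} (∅)
  {p2} × {ξ} = {(p2,ξ)}
  {p2} × {ρ} = {(p2,ρ)}
  {p1, p2} × {ξ} = {(p1,ξ), (p2,ξ)}
  {p1, p2} × {ρ} = {(p1,ρ), (p2,ρ)}
  {p2} × {ξ, ρ} = {(p2,ξ), (p2,ρ)}
  {p1, p2, p3} × {ξ} = {(p1,ξ), (p2,ξ), (p3,ξ)}
  {p1, p2, p3} × {ρ} = {(p1,ρ), (p2,ρ), (p3,ρ)}
  {p1, p2} × {ξ, ρ} = {(p1,ξ), (p1,ρ), (p2,ξ), (p2,ρ)}
  {p1, p2, p3} × {ξ, ρ} = {(p1,ξ), (p1,ρ), (p2,ξ), (p2,ρ), (p3,ξ), (p3,ρ)}
These 10 distinct sets form the basis B.
Close under arbitrary unions to get τ_{X×Y}; counting gives |τ_{X×Y}| = 16.


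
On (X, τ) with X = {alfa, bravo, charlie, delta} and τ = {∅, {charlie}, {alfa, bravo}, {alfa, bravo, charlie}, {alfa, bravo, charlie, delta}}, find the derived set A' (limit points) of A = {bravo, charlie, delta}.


A' = {alfa, delta}

For each x ∈ X, list the open sets U ∈ τ with x ∈ U, then check whether U ∩ (A ∖ {x}) ≠ ∅ for every such U.
  x = alfa: opens ∋ x are {alfa, bravo}, {alfa, bravo, charlie}, {alfa, bravo, charlie, delta}; each meets A ∖ {alfa}, so x IS a limit point.
  x = bravo: open {alfa, bravo} ∋ x has {alfa, bravo} ∩ (A ∖ {bravo}) = ∅, so x is NOT a limit point.
  x = charlie: open {charlie} ∋ x has {charlie} ∩ (A ∖ {charlie}) = ∅, so x is NOT a limit point.
  x = delta: opens ∋ x are {alfa, bravo, charlie, delta}; each meets A ∖ {delta}, so x IS a limit point.
Collecting: A' = {alfa, delta}.


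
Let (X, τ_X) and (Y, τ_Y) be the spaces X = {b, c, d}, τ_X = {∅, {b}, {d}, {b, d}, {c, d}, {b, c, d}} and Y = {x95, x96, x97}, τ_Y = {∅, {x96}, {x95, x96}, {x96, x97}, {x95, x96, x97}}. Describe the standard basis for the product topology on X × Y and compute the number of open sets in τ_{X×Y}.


Basis B = {∅ × ∅, {b} × {x96}, {d} × {x96}, {b} × {x95, x96}, {b} × {x96, x97}, {b, d} × {x96}, {c, d} × {x96}, {d} × {x95, x96}, {d} × {x96, x97}, {b} × {x95, x96, x97}, {b, c, d} × {x96}, {d} × {x95, x96, x97}, {b, d} × {x95, x96}, {b, d} × {x96, x97}, {c, d} × {x95, x96}, {c, d} × {x96, x97}, {b, d} × {x95, x96, x97}, {b, c, d} × {x95, x96}, {b, c, d} × {x96, x97}, {c, d} × {x95, x96, x97}, {b, c, d} × {x95, x96, x97}}; |τ_{X×Y}| = 70.

Enumerate products U × V with U ∈ τ_X, V ∈ τ_Y (deduplicated):
  ∅ × ∅ = {} (∅)
  {b} × {x96} = {(b,x96)}
  {d} × {x96} = {(d,x96)}
  {b} × {x95, x96} = {(b,x95), (b,x96)}
  {b} × {x96, x97} = {(b,x96), (b,x97)}
  {b, d} × {x96} = {(b,x96), (d,x96)}
  {c, d} × {x96} = {(c,x96), (d,x96)}
  {d} × {x95, x96} = {(d,x95), (d,x96)}
  {d} × {x96, x97} = {(d,x96), (d,x97)}
  {b} × {x95, x96, x97} = {(b,x95), (b,x96), (b,x97)}
  {b, c, d} × {x96} = {(b,x96), (c,x96), (d,x96)}
  {d} × {x95, x96, x97} = {(d,x95), (d,x96), (d,x97)}
  {b, d} × {x95, x96} = {(b,x95), (b,x96), (d,x95), (d,x96)}
  {b, d} × {x96, x97} = {(b,x96), (b,x97), (d,x96), (d,x97)}
  {c, d} × {x95, x96} = {(c,x95), (c,x96), (d,x95), (d,x96)}
  {c, d} × {x96, x97} = {(c,x96), (c,x97), (d,x96), (d,x97)}
  {b, d} × {x95, x96, x97} = {(b,x95), (b,x96), (b,x97), (d,x95), (d,x96), (d,x97)}
  {b, c, d} × {x95, x96} = {(b,x95), (b,x96), (c,x95), (c,x96), (d,x95), (d,x96)}
  {b, c, d} × {x96, x97} = {(b,x96), (b,x97), (c,x96), (c,x97), (d,x96), (d,x97)}
  {c, d} × {x95, x96, x97} = {(c,x95), (c,x96), (c,x97), (d,x95), (d,x96), (d,x97)}
  {b, c, d} × {x95, x96, x97} = {(b,x95), (b,x96), (b,x97), (c,x95), (c,x96), (c,x97), (d,x95), (d,x96), (d,x97)}
These 21 distinct sets form the basis B.
Close under arbitrary unions to get τ_{X×Y}; counting gives |τ_{X×Y}| = 70.


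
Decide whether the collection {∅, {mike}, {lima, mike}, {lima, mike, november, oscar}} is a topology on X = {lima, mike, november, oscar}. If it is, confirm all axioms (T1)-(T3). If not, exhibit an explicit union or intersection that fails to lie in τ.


τ IS a topology on X.

Axiom (T1): ∅ ∈ τ? Yes; X ∈ τ? Yes.
Axiom (T2/T3): check pairwise unions and intersections of members of τ.
All pairwise intersections and unions checked — each lies in τ. Therefore τ satisfies (T1), (T2), (T3): it IS a topology on X.


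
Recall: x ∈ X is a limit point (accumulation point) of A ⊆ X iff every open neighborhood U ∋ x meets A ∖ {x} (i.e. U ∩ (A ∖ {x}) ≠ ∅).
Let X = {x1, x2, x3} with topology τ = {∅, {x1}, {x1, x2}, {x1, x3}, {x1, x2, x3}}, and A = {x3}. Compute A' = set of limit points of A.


A' = ∅

For each x ∈ X, list the open sets U ∈ τ with x ∈ U, then check whether U ∩ (A ∖ {x}) ≠ ∅ for every such U.
  x = x1: open {x1} ∋ x has {x1} ∩ (A ∖ {x1}) = ∅, so x is NOT a limit point.
  x = x2: open {x1, x2} ∋ x has {x1, x2} ∩ (A ∖ {x2}) = ∅, so x is NOT a limit point.
  x = x3: open {x1, x3} ∋ x has {x1, x3} ∩ (A ∖ {x3}) = ∅, so x is NOT a limit point.
Collecting: A' = ∅.


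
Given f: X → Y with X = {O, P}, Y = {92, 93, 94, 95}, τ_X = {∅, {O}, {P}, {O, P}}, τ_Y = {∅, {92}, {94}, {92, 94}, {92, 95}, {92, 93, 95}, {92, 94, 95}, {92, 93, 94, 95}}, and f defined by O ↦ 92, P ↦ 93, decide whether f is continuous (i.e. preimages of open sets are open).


f IS continuous.

Compute f^{-1}(U) for each U ∈ τ_Y:
  U = ∅: f^{-1}(U) = ∅ ∈ τ_X ✓.
  U = {92}: f^{-1}(U) = {O} ∈ τ_X ✓.
  U = {94}: f^{-1}(U) = ∅ ∈ τ_X ✓.
  U = {92, 94}: f^{-1}(U) = {O} ∈ τ_X ✓.
  U = {92, 95}: f^{-1}(U) = {O} ∈ τ_X ✓.
  U = {92, 93, 95}: f^{-1}(U) = {O, P} ∈ τ_X ✓.
  U = {92, 94, 95}: f^{-1}(U) = {O} ∈ τ_X ✓.
  U = {92, 93, 94, 95}: f^{-1}(U) = {O, P} ∈ τ_X ✓.
Every preimage lies in τ_X, so f IS continuous.


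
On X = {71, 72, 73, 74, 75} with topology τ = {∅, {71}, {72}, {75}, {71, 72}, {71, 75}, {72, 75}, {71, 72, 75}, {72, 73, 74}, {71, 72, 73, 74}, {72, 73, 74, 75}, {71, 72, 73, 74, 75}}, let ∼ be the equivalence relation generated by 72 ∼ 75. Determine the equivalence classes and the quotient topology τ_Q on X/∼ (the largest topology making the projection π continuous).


X/∼ = {[71], [72=75], [73], [74]}; |τ_Q| = 6.

Equivalence classes: [71], [72=75], [73], [74].
Quotient map π: X → X/∼ sends 71 ↦ [71], 72 ↦ [72=75], 73 ↦ [73], 74 ↦ [74], 75 ↦ [72=75].
For each subset V ⊆ X/∼, compute π^{-1}(V) ⊆ X and check whether π^{-1}(V) ∈ τ. V is open in τ_Q iff π^{-1}(V) ∈ τ.
  V = {}: π^{-1}(V) = ∅ ∈ τ ✓.
  V = {[71]}: π^{-1}(V) = {71} ∈ τ ✓.
  V = {[72=75]}: π^{-1}(V) = {72, 75} ∈ τ ✓.
  V = {[71], [72=75]}: π^{-1}(V) = {71, 72, 75} ∈ τ ✓.
  V = {[73]}: π^{-1}(V) = {73} ∉ τ ✗.
  V = {[71], [73]}: π^{-1}(V) = {71, 73} ∉ τ ✗.
  V = {[72=75], [73]}: π^{-1}(V) = {72, 73, 75} ∉ τ ✗.
  V = {[71], [72=75], [73]}: π^{-1}(V) = {71, 72, 73, 75} ∉ τ ✗.
  V = {[74]}: π^{-1}(V) = {74} ∉ τ ✗.
  V = {[71], [74]}: π^{-1}(V) = {71, 74} ∉ τ ✗.
  V = {[72=75], [74]}: π^{-1}(V) = {72, 74, 75} ∉ τ ✗.
  V = {[71], [72=75], [74]}: π^{-1}(V) = {71, 72, 74, 75} ∉ τ ✗.
  V = {[73], [74]}: π^{-1}(V) = {73, 74} ∉ τ ✗.
  V = {[71], [73], [74]}: π^{-1}(V) = {71, 73, 74} ∉ τ ✗.
  V = {[72=75], [73], [74]}: π^{-1}(V) = {72, 73, 74, 75} ∈ τ ✓.
  V = {[71], [72=75], [73], [74]}: π^{-1}(V) = {71, 72, 73, 74, 75} ∈ τ ✓.
Open sets in the quotient: τ_Q = {{}, {[71]}, {[72=75]}, {[71], [72=75]}, {[72=75], [73], [74]}, {[71], [72=75], [73], [74]}} (6 elements).


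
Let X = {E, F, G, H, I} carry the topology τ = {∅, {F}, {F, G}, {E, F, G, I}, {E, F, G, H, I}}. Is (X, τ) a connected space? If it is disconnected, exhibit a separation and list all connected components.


(X, τ) is connected.

Find clopen sets (U ∈ τ with X ∖ U ∈ τ):
  U = ∅, X ∖ U = {E, F, G, H, I} — both open, so U is clopen.
  U = {E, F, G, H, I}, X ∖ U = ∅ — both open, so U is clopen.
Only trivial clopens (∅ and X) exist, so (X, τ) is connected.
Compute connected components by grouping points that agree on all clopens:
  component: {E, F, G, H, I}


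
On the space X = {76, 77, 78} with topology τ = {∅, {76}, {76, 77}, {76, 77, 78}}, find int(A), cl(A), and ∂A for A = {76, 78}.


int(A) = {76}, cl(A) = {76, 77, 78}, ∂A = {77, 78}.

Closed sets in (X, τ) are complements of opens:
  closed(X, τ) = {∅, {78}, {77, 78}, {76, 77, 78}}.
int(A) = ⋃ {U ∈ τ : U ⊆ A}. Opens contained in A: ∅, {76}.
Taking the union of these: int(A) = {76}.
cl(A) = ⋂ {C closed : A ⊆ C}. Closed sets containing A: {76, 77, 78}.
Intersecting these: cl(A) = {76, 77, 78}.
∂A = cl(A) ∖ int(A) = {76, 77, 78} ∖ {76} = {77, 78}.
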